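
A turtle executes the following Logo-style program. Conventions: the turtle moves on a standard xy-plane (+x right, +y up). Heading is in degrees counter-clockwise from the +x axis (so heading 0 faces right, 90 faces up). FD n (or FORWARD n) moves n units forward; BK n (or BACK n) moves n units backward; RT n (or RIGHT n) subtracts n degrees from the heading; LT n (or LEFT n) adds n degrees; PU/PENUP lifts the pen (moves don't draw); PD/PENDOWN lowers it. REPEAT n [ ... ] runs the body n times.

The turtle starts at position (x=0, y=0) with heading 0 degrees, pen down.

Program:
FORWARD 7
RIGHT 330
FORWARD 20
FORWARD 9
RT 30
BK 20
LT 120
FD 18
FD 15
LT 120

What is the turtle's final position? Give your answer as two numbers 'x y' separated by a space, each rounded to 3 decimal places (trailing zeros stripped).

Executing turtle program step by step:
Start: pos=(0,0), heading=0, pen down
FD 7: (0,0) -> (7,0) [heading=0, draw]
RT 330: heading 0 -> 30
FD 20: (7,0) -> (24.321,10) [heading=30, draw]
FD 9: (24.321,10) -> (32.115,14.5) [heading=30, draw]
RT 30: heading 30 -> 0
BK 20: (32.115,14.5) -> (12.115,14.5) [heading=0, draw]
LT 120: heading 0 -> 120
FD 18: (12.115,14.5) -> (3.115,30.088) [heading=120, draw]
FD 15: (3.115,30.088) -> (-4.385,43.079) [heading=120, draw]
LT 120: heading 120 -> 240
Final: pos=(-4.385,43.079), heading=240, 6 segment(s) drawn

Answer: -4.385 43.079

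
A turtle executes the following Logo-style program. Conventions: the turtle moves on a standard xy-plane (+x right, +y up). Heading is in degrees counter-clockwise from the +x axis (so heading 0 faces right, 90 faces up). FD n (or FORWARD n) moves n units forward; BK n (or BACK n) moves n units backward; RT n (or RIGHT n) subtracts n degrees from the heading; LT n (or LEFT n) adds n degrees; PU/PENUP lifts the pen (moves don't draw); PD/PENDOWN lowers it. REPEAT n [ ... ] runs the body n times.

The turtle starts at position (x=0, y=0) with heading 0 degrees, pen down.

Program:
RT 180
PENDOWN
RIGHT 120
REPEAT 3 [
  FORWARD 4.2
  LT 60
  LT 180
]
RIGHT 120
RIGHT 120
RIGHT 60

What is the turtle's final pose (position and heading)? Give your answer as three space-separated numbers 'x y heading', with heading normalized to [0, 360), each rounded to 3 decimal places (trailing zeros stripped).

Answer: 0 0 120

Derivation:
Executing turtle program step by step:
Start: pos=(0,0), heading=0, pen down
RT 180: heading 0 -> 180
PD: pen down
RT 120: heading 180 -> 60
REPEAT 3 [
  -- iteration 1/3 --
  FD 4.2: (0,0) -> (2.1,3.637) [heading=60, draw]
  LT 60: heading 60 -> 120
  LT 180: heading 120 -> 300
  -- iteration 2/3 --
  FD 4.2: (2.1,3.637) -> (4.2,0) [heading=300, draw]
  LT 60: heading 300 -> 0
  LT 180: heading 0 -> 180
  -- iteration 3/3 --
  FD 4.2: (4.2,0) -> (0,0) [heading=180, draw]
  LT 60: heading 180 -> 240
  LT 180: heading 240 -> 60
]
RT 120: heading 60 -> 300
RT 120: heading 300 -> 180
RT 60: heading 180 -> 120
Final: pos=(0,0), heading=120, 3 segment(s) drawn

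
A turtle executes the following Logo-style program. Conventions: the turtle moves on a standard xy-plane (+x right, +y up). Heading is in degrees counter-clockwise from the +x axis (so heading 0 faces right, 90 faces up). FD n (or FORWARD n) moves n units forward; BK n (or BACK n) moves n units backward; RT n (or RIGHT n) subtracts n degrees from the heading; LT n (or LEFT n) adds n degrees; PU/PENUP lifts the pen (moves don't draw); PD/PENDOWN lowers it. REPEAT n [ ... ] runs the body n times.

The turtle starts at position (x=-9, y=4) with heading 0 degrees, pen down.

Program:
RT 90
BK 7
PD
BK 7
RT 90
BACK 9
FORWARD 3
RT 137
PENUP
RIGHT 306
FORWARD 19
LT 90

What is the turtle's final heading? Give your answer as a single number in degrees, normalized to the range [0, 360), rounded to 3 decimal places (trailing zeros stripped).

Executing turtle program step by step:
Start: pos=(-9,4), heading=0, pen down
RT 90: heading 0 -> 270
BK 7: (-9,4) -> (-9,11) [heading=270, draw]
PD: pen down
BK 7: (-9,11) -> (-9,18) [heading=270, draw]
RT 90: heading 270 -> 180
BK 9: (-9,18) -> (0,18) [heading=180, draw]
FD 3: (0,18) -> (-3,18) [heading=180, draw]
RT 137: heading 180 -> 43
PU: pen up
RT 306: heading 43 -> 97
FD 19: (-3,18) -> (-5.316,36.858) [heading=97, move]
LT 90: heading 97 -> 187
Final: pos=(-5.316,36.858), heading=187, 4 segment(s) drawn

Answer: 187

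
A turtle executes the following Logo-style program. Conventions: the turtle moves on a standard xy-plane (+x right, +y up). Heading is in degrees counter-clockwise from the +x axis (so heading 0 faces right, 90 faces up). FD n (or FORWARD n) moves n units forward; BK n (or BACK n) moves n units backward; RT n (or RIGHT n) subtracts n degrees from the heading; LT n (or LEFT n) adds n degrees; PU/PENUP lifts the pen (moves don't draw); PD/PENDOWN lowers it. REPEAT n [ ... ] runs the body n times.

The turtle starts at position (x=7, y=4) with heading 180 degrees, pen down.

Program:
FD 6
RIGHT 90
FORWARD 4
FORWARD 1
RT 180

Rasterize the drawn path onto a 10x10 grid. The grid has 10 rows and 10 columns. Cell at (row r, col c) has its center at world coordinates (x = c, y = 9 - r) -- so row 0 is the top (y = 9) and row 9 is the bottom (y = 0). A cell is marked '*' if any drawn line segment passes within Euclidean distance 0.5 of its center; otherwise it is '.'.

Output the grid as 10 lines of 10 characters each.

Segment 0: (7,4) -> (1,4)
Segment 1: (1,4) -> (1,8)
Segment 2: (1,8) -> (1,9)

Answer: .*........
.*........
.*........
.*........
.*........
.*******..
..........
..........
..........
..........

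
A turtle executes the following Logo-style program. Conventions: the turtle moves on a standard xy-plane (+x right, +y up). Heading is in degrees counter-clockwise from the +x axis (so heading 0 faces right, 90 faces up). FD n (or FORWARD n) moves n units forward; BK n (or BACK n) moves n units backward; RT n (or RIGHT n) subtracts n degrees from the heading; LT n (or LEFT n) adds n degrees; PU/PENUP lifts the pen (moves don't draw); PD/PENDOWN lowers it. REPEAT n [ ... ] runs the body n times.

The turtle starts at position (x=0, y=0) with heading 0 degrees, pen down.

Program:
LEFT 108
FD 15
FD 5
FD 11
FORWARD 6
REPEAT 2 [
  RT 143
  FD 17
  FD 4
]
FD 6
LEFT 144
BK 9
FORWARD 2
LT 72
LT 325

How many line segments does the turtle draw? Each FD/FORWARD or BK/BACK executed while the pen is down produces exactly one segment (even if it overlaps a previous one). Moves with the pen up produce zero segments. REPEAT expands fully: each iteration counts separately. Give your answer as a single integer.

Executing turtle program step by step:
Start: pos=(0,0), heading=0, pen down
LT 108: heading 0 -> 108
FD 15: (0,0) -> (-4.635,14.266) [heading=108, draw]
FD 5: (-4.635,14.266) -> (-6.18,19.021) [heading=108, draw]
FD 11: (-6.18,19.021) -> (-9.58,29.483) [heading=108, draw]
FD 6: (-9.58,29.483) -> (-11.434,35.189) [heading=108, draw]
REPEAT 2 [
  -- iteration 1/2 --
  RT 143: heading 108 -> 325
  FD 17: (-11.434,35.189) -> (2.492,25.438) [heading=325, draw]
  FD 4: (2.492,25.438) -> (5.769,23.144) [heading=325, draw]
  -- iteration 2/2 --
  RT 143: heading 325 -> 182
  FD 17: (5.769,23.144) -> (-11.221,22.551) [heading=182, draw]
  FD 4: (-11.221,22.551) -> (-15.219,22.411) [heading=182, draw]
]
FD 6: (-15.219,22.411) -> (-21.215,22.202) [heading=182, draw]
LT 144: heading 182 -> 326
BK 9: (-21.215,22.202) -> (-28.676,27.234) [heading=326, draw]
FD 2: (-28.676,27.234) -> (-27.018,26.116) [heading=326, draw]
LT 72: heading 326 -> 38
LT 325: heading 38 -> 3
Final: pos=(-27.018,26.116), heading=3, 11 segment(s) drawn
Segments drawn: 11

Answer: 11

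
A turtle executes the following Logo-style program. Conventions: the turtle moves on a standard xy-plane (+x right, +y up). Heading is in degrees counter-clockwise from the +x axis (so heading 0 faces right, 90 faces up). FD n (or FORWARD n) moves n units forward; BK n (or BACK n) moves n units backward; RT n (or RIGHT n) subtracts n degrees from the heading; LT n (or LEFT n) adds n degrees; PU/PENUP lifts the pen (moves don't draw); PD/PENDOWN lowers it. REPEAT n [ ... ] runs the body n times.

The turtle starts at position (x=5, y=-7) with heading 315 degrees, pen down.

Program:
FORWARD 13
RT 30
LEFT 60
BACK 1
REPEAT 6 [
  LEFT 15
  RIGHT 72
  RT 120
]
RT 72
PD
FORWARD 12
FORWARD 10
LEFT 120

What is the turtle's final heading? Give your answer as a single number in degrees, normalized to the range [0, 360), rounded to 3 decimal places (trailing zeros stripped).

Executing turtle program step by step:
Start: pos=(5,-7), heading=315, pen down
FD 13: (5,-7) -> (14.192,-16.192) [heading=315, draw]
RT 30: heading 315 -> 285
LT 60: heading 285 -> 345
BK 1: (14.192,-16.192) -> (13.226,-15.934) [heading=345, draw]
REPEAT 6 [
  -- iteration 1/6 --
  LT 15: heading 345 -> 0
  RT 72: heading 0 -> 288
  RT 120: heading 288 -> 168
  -- iteration 2/6 --
  LT 15: heading 168 -> 183
  RT 72: heading 183 -> 111
  RT 120: heading 111 -> 351
  -- iteration 3/6 --
  LT 15: heading 351 -> 6
  RT 72: heading 6 -> 294
  RT 120: heading 294 -> 174
  -- iteration 4/6 --
  LT 15: heading 174 -> 189
  RT 72: heading 189 -> 117
  RT 120: heading 117 -> 357
  -- iteration 5/6 --
  LT 15: heading 357 -> 12
  RT 72: heading 12 -> 300
  RT 120: heading 300 -> 180
  -- iteration 6/6 --
  LT 15: heading 180 -> 195
  RT 72: heading 195 -> 123
  RT 120: heading 123 -> 3
]
RT 72: heading 3 -> 291
PD: pen down
FD 12: (13.226,-15.934) -> (17.527,-27.137) [heading=291, draw]
FD 10: (17.527,-27.137) -> (21.111,-36.472) [heading=291, draw]
LT 120: heading 291 -> 51
Final: pos=(21.111,-36.472), heading=51, 4 segment(s) drawn

Answer: 51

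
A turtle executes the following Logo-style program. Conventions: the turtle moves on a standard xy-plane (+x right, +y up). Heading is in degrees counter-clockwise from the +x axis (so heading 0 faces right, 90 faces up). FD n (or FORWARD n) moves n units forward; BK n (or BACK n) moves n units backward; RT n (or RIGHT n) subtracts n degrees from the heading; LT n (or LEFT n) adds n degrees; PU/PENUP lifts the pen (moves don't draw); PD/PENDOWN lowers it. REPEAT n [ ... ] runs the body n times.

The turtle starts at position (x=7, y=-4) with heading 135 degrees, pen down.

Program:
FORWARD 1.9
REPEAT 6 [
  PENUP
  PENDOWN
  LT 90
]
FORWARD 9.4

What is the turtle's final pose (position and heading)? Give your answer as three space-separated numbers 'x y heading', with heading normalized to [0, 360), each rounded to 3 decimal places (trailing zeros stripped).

Answer: 12.303 -9.303 315

Derivation:
Executing turtle program step by step:
Start: pos=(7,-4), heading=135, pen down
FD 1.9: (7,-4) -> (5.656,-2.656) [heading=135, draw]
REPEAT 6 [
  -- iteration 1/6 --
  PU: pen up
  PD: pen down
  LT 90: heading 135 -> 225
  -- iteration 2/6 --
  PU: pen up
  PD: pen down
  LT 90: heading 225 -> 315
  -- iteration 3/6 --
  PU: pen up
  PD: pen down
  LT 90: heading 315 -> 45
  -- iteration 4/6 --
  PU: pen up
  PD: pen down
  LT 90: heading 45 -> 135
  -- iteration 5/6 --
  PU: pen up
  PD: pen down
  LT 90: heading 135 -> 225
  -- iteration 6/6 --
  PU: pen up
  PD: pen down
  LT 90: heading 225 -> 315
]
FD 9.4: (5.656,-2.656) -> (12.303,-9.303) [heading=315, draw]
Final: pos=(12.303,-9.303), heading=315, 2 segment(s) drawn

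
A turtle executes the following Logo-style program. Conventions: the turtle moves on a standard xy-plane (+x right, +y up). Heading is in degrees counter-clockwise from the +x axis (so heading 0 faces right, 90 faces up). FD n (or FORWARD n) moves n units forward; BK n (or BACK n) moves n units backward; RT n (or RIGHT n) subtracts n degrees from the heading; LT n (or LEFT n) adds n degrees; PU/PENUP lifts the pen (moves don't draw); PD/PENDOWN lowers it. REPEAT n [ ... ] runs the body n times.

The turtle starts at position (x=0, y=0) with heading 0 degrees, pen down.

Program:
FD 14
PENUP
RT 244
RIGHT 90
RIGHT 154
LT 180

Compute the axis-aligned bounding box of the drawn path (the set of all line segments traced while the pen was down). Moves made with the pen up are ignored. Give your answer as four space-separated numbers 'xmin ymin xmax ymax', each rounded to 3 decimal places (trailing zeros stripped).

Executing turtle program step by step:
Start: pos=(0,0), heading=0, pen down
FD 14: (0,0) -> (14,0) [heading=0, draw]
PU: pen up
RT 244: heading 0 -> 116
RT 90: heading 116 -> 26
RT 154: heading 26 -> 232
LT 180: heading 232 -> 52
Final: pos=(14,0), heading=52, 1 segment(s) drawn

Segment endpoints: x in {0, 14}, y in {0}
xmin=0, ymin=0, xmax=14, ymax=0

Answer: 0 0 14 0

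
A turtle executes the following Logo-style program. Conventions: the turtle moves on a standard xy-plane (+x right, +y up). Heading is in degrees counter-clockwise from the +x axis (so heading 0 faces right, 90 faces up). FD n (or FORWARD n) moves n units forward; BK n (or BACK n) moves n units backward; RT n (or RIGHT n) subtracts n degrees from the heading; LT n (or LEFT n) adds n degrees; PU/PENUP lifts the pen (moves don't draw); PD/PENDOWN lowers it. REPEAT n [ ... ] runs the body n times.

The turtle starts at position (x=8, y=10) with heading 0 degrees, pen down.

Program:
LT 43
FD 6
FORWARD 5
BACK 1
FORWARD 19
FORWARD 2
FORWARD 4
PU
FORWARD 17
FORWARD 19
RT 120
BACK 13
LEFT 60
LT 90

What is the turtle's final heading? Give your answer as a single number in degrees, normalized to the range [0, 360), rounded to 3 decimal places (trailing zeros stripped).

Executing turtle program step by step:
Start: pos=(8,10), heading=0, pen down
LT 43: heading 0 -> 43
FD 6: (8,10) -> (12.388,14.092) [heading=43, draw]
FD 5: (12.388,14.092) -> (16.045,17.502) [heading=43, draw]
BK 1: (16.045,17.502) -> (15.314,16.82) [heading=43, draw]
FD 19: (15.314,16.82) -> (29.209,29.778) [heading=43, draw]
FD 2: (29.209,29.778) -> (30.672,31.142) [heading=43, draw]
FD 4: (30.672,31.142) -> (33.597,33.87) [heading=43, draw]
PU: pen up
FD 17: (33.597,33.87) -> (46.03,45.464) [heading=43, move]
FD 19: (46.03,45.464) -> (59.926,58.422) [heading=43, move]
RT 120: heading 43 -> 283
BK 13: (59.926,58.422) -> (57.002,71.089) [heading=283, move]
LT 60: heading 283 -> 343
LT 90: heading 343 -> 73
Final: pos=(57.002,71.089), heading=73, 6 segment(s) drawn

Answer: 73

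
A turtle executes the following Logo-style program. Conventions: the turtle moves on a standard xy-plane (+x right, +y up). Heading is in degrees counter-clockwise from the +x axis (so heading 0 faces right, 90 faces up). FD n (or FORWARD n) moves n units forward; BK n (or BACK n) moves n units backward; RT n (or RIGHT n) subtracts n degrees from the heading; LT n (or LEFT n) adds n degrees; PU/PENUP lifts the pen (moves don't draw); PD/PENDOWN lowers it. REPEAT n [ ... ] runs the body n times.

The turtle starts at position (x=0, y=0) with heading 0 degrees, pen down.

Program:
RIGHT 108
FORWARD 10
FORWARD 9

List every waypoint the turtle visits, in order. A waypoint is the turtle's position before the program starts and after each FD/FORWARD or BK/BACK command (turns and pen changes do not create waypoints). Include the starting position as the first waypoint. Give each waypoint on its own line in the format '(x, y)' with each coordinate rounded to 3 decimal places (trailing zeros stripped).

Executing turtle program step by step:
Start: pos=(0,0), heading=0, pen down
RT 108: heading 0 -> 252
FD 10: (0,0) -> (-3.09,-9.511) [heading=252, draw]
FD 9: (-3.09,-9.511) -> (-5.871,-18.07) [heading=252, draw]
Final: pos=(-5.871,-18.07), heading=252, 2 segment(s) drawn
Waypoints (3 total):
(0, 0)
(-3.09, -9.511)
(-5.871, -18.07)

Answer: (0, 0)
(-3.09, -9.511)
(-5.871, -18.07)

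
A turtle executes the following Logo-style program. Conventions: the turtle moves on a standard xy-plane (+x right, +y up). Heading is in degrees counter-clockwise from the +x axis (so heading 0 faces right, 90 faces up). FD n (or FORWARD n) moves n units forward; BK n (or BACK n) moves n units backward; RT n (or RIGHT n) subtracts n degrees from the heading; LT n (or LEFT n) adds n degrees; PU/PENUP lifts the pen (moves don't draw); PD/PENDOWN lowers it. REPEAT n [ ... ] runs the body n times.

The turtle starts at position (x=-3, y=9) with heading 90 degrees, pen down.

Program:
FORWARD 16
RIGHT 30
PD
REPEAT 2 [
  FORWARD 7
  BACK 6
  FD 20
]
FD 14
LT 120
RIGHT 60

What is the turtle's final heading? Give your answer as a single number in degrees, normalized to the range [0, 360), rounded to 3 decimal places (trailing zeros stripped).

Executing turtle program step by step:
Start: pos=(-3,9), heading=90, pen down
FD 16: (-3,9) -> (-3,25) [heading=90, draw]
RT 30: heading 90 -> 60
PD: pen down
REPEAT 2 [
  -- iteration 1/2 --
  FD 7: (-3,25) -> (0.5,31.062) [heading=60, draw]
  BK 6: (0.5,31.062) -> (-2.5,25.866) [heading=60, draw]
  FD 20: (-2.5,25.866) -> (7.5,43.187) [heading=60, draw]
  -- iteration 2/2 --
  FD 7: (7.5,43.187) -> (11,49.249) [heading=60, draw]
  BK 6: (11,49.249) -> (8,44.053) [heading=60, draw]
  FD 20: (8,44.053) -> (18,61.373) [heading=60, draw]
]
FD 14: (18,61.373) -> (25,73.497) [heading=60, draw]
LT 120: heading 60 -> 180
RT 60: heading 180 -> 120
Final: pos=(25,73.497), heading=120, 8 segment(s) drawn

Answer: 120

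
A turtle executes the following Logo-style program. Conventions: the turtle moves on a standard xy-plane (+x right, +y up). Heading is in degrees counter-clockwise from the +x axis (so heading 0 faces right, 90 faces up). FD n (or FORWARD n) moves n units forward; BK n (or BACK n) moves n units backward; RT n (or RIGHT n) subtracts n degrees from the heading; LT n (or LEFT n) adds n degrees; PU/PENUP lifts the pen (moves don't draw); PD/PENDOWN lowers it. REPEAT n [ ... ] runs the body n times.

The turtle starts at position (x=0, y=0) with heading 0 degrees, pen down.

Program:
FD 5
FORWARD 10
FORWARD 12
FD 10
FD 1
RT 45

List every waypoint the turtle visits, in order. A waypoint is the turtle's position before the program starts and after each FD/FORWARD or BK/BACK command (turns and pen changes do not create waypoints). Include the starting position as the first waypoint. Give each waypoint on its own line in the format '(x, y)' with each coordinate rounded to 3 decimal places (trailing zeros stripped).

Answer: (0, 0)
(5, 0)
(15, 0)
(27, 0)
(37, 0)
(38, 0)

Derivation:
Executing turtle program step by step:
Start: pos=(0,0), heading=0, pen down
FD 5: (0,0) -> (5,0) [heading=0, draw]
FD 10: (5,0) -> (15,0) [heading=0, draw]
FD 12: (15,0) -> (27,0) [heading=0, draw]
FD 10: (27,0) -> (37,0) [heading=0, draw]
FD 1: (37,0) -> (38,0) [heading=0, draw]
RT 45: heading 0 -> 315
Final: pos=(38,0), heading=315, 5 segment(s) drawn
Waypoints (6 total):
(0, 0)
(5, 0)
(15, 0)
(27, 0)
(37, 0)
(38, 0)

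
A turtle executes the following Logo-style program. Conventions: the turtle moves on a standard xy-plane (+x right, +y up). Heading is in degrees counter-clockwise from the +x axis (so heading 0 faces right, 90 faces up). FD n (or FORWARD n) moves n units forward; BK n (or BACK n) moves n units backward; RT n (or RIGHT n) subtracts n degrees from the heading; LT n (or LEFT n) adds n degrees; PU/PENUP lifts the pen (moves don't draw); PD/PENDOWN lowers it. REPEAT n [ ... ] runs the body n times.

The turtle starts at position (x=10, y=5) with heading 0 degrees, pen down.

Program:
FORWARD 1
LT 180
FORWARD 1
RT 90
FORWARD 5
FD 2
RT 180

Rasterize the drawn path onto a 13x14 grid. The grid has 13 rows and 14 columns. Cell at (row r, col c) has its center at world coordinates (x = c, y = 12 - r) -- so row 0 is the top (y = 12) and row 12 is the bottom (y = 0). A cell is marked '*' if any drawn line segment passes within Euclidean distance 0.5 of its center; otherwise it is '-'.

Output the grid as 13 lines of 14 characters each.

Answer: ----------*---
----------*---
----------*---
----------*---
----------*---
----------*---
----------*---
----------**--
--------------
--------------
--------------
--------------
--------------

Derivation:
Segment 0: (10,5) -> (11,5)
Segment 1: (11,5) -> (10,5)
Segment 2: (10,5) -> (10,10)
Segment 3: (10,10) -> (10,12)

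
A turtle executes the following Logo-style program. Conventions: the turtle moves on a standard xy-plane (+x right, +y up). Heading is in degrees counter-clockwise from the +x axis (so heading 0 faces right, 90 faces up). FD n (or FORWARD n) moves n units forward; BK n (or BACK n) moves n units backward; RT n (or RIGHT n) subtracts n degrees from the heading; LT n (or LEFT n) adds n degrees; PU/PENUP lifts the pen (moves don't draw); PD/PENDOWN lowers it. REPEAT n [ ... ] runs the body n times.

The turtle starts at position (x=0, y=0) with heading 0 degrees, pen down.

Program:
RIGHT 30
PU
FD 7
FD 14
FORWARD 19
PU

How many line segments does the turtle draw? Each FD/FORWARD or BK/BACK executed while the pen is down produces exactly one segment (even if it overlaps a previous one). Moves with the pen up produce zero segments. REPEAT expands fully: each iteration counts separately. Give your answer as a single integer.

Answer: 0

Derivation:
Executing turtle program step by step:
Start: pos=(0,0), heading=0, pen down
RT 30: heading 0 -> 330
PU: pen up
FD 7: (0,0) -> (6.062,-3.5) [heading=330, move]
FD 14: (6.062,-3.5) -> (18.187,-10.5) [heading=330, move]
FD 19: (18.187,-10.5) -> (34.641,-20) [heading=330, move]
PU: pen up
Final: pos=(34.641,-20), heading=330, 0 segment(s) drawn
Segments drawn: 0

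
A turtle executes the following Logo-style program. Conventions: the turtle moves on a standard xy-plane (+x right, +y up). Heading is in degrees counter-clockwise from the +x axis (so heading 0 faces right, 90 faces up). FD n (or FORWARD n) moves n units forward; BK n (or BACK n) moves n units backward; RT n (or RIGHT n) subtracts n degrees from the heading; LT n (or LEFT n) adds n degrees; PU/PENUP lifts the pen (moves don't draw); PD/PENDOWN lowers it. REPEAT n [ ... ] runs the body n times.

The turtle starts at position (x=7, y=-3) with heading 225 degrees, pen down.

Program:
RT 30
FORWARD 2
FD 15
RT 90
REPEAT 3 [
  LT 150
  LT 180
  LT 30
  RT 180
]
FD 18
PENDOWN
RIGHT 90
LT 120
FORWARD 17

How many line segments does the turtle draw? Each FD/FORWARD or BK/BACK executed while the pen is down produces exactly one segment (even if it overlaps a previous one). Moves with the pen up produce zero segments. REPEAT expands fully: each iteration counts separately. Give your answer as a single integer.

Executing turtle program step by step:
Start: pos=(7,-3), heading=225, pen down
RT 30: heading 225 -> 195
FD 2: (7,-3) -> (5.068,-3.518) [heading=195, draw]
FD 15: (5.068,-3.518) -> (-9.421,-7.4) [heading=195, draw]
RT 90: heading 195 -> 105
REPEAT 3 [
  -- iteration 1/3 --
  LT 150: heading 105 -> 255
  LT 180: heading 255 -> 75
  LT 30: heading 75 -> 105
  RT 180: heading 105 -> 285
  -- iteration 2/3 --
  LT 150: heading 285 -> 75
  LT 180: heading 75 -> 255
  LT 30: heading 255 -> 285
  RT 180: heading 285 -> 105
  -- iteration 3/3 --
  LT 150: heading 105 -> 255
  LT 180: heading 255 -> 75
  LT 30: heading 75 -> 105
  RT 180: heading 105 -> 285
]
FD 18: (-9.421,-7.4) -> (-4.762,-24.787) [heading=285, draw]
PD: pen down
RT 90: heading 285 -> 195
LT 120: heading 195 -> 315
FD 17: (-4.762,-24.787) -> (7.259,-36.807) [heading=315, draw]
Final: pos=(7.259,-36.807), heading=315, 4 segment(s) drawn
Segments drawn: 4

Answer: 4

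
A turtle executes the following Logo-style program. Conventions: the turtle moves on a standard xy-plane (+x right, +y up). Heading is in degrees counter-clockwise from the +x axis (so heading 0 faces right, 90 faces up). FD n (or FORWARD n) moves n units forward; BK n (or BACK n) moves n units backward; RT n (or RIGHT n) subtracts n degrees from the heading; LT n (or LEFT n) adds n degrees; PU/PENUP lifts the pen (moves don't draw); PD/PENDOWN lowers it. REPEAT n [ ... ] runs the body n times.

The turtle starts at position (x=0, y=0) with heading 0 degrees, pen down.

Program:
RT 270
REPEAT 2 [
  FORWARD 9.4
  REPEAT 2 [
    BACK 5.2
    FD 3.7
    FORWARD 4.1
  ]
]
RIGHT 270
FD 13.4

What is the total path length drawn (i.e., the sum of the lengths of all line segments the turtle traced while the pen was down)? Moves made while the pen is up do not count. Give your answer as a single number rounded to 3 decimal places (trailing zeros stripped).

Executing turtle program step by step:
Start: pos=(0,0), heading=0, pen down
RT 270: heading 0 -> 90
REPEAT 2 [
  -- iteration 1/2 --
  FD 9.4: (0,0) -> (0,9.4) [heading=90, draw]
  REPEAT 2 [
    -- iteration 1/2 --
    BK 5.2: (0,9.4) -> (0,4.2) [heading=90, draw]
    FD 3.7: (0,4.2) -> (0,7.9) [heading=90, draw]
    FD 4.1: (0,7.9) -> (0,12) [heading=90, draw]
    -- iteration 2/2 --
    BK 5.2: (0,12) -> (0,6.8) [heading=90, draw]
    FD 3.7: (0,6.8) -> (0,10.5) [heading=90, draw]
    FD 4.1: (0,10.5) -> (0,14.6) [heading=90, draw]
  ]
  -- iteration 2/2 --
  FD 9.4: (0,14.6) -> (0,24) [heading=90, draw]
  REPEAT 2 [
    -- iteration 1/2 --
    BK 5.2: (0,24) -> (0,18.8) [heading=90, draw]
    FD 3.7: (0,18.8) -> (0,22.5) [heading=90, draw]
    FD 4.1: (0,22.5) -> (0,26.6) [heading=90, draw]
    -- iteration 2/2 --
    BK 5.2: (0,26.6) -> (0,21.4) [heading=90, draw]
    FD 3.7: (0,21.4) -> (0,25.1) [heading=90, draw]
    FD 4.1: (0,25.1) -> (0,29.2) [heading=90, draw]
  ]
]
RT 270: heading 90 -> 180
FD 13.4: (0,29.2) -> (-13.4,29.2) [heading=180, draw]
Final: pos=(-13.4,29.2), heading=180, 15 segment(s) drawn

Segment lengths:
  seg 1: (0,0) -> (0,9.4), length = 9.4
  seg 2: (0,9.4) -> (0,4.2), length = 5.2
  seg 3: (0,4.2) -> (0,7.9), length = 3.7
  seg 4: (0,7.9) -> (0,12), length = 4.1
  seg 5: (0,12) -> (0,6.8), length = 5.2
  seg 6: (0,6.8) -> (0,10.5), length = 3.7
  seg 7: (0,10.5) -> (0,14.6), length = 4.1
  seg 8: (0,14.6) -> (0,24), length = 9.4
  seg 9: (0,24) -> (0,18.8), length = 5.2
  seg 10: (0,18.8) -> (0,22.5), length = 3.7
  seg 11: (0,22.5) -> (0,26.6), length = 4.1
  seg 12: (0,26.6) -> (0,21.4), length = 5.2
  seg 13: (0,21.4) -> (0,25.1), length = 3.7
  seg 14: (0,25.1) -> (0,29.2), length = 4.1
  seg 15: (0,29.2) -> (-13.4,29.2), length = 13.4
Total = 84.2

Answer: 84.2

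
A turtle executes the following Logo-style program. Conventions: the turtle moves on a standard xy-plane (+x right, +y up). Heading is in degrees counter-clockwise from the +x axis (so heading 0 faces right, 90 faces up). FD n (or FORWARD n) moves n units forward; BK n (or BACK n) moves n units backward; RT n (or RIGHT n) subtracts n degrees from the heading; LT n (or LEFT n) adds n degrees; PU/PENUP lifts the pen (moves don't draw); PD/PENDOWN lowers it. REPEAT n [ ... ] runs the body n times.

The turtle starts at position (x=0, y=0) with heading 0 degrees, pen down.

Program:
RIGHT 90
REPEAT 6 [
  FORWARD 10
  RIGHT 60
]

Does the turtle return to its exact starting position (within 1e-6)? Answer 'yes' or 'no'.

Answer: yes

Derivation:
Executing turtle program step by step:
Start: pos=(0,0), heading=0, pen down
RT 90: heading 0 -> 270
REPEAT 6 [
  -- iteration 1/6 --
  FD 10: (0,0) -> (0,-10) [heading=270, draw]
  RT 60: heading 270 -> 210
  -- iteration 2/6 --
  FD 10: (0,-10) -> (-8.66,-15) [heading=210, draw]
  RT 60: heading 210 -> 150
  -- iteration 3/6 --
  FD 10: (-8.66,-15) -> (-17.321,-10) [heading=150, draw]
  RT 60: heading 150 -> 90
  -- iteration 4/6 --
  FD 10: (-17.321,-10) -> (-17.321,0) [heading=90, draw]
  RT 60: heading 90 -> 30
  -- iteration 5/6 --
  FD 10: (-17.321,0) -> (-8.66,5) [heading=30, draw]
  RT 60: heading 30 -> 330
  -- iteration 6/6 --
  FD 10: (-8.66,5) -> (0,0) [heading=330, draw]
  RT 60: heading 330 -> 270
]
Final: pos=(0,0), heading=270, 6 segment(s) drawn

Start position: (0, 0)
Final position: (0, 0)
Distance = 0; < 1e-6 -> CLOSED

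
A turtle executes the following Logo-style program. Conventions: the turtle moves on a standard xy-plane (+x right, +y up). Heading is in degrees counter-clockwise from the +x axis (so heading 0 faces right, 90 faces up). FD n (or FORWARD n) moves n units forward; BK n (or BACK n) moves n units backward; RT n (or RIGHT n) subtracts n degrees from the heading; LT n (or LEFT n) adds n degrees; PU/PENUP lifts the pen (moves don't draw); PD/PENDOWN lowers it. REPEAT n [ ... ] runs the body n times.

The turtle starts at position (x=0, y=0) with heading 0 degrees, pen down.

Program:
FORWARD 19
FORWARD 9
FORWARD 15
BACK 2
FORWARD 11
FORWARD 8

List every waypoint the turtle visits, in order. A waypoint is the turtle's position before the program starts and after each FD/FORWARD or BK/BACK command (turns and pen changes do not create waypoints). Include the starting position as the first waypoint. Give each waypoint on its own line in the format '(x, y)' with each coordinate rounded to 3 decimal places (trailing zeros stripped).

Answer: (0, 0)
(19, 0)
(28, 0)
(43, 0)
(41, 0)
(52, 0)
(60, 0)

Derivation:
Executing turtle program step by step:
Start: pos=(0,0), heading=0, pen down
FD 19: (0,0) -> (19,0) [heading=0, draw]
FD 9: (19,0) -> (28,0) [heading=0, draw]
FD 15: (28,0) -> (43,0) [heading=0, draw]
BK 2: (43,0) -> (41,0) [heading=0, draw]
FD 11: (41,0) -> (52,0) [heading=0, draw]
FD 8: (52,0) -> (60,0) [heading=0, draw]
Final: pos=(60,0), heading=0, 6 segment(s) drawn
Waypoints (7 total):
(0, 0)
(19, 0)
(28, 0)
(43, 0)
(41, 0)
(52, 0)
(60, 0)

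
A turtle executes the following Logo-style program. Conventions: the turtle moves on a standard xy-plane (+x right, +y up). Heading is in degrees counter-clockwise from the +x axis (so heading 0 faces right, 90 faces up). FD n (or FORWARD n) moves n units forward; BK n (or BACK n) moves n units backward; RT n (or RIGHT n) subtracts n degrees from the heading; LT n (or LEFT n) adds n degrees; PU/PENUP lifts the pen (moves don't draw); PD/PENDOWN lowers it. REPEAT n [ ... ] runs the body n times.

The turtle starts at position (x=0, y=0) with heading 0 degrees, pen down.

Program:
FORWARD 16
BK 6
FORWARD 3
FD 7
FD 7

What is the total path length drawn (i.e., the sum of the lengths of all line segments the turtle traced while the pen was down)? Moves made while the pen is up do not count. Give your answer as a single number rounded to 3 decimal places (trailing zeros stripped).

Executing turtle program step by step:
Start: pos=(0,0), heading=0, pen down
FD 16: (0,0) -> (16,0) [heading=0, draw]
BK 6: (16,0) -> (10,0) [heading=0, draw]
FD 3: (10,0) -> (13,0) [heading=0, draw]
FD 7: (13,0) -> (20,0) [heading=0, draw]
FD 7: (20,0) -> (27,0) [heading=0, draw]
Final: pos=(27,0), heading=0, 5 segment(s) drawn

Segment lengths:
  seg 1: (0,0) -> (16,0), length = 16
  seg 2: (16,0) -> (10,0), length = 6
  seg 3: (10,0) -> (13,0), length = 3
  seg 4: (13,0) -> (20,0), length = 7
  seg 5: (20,0) -> (27,0), length = 7
Total = 39

Answer: 39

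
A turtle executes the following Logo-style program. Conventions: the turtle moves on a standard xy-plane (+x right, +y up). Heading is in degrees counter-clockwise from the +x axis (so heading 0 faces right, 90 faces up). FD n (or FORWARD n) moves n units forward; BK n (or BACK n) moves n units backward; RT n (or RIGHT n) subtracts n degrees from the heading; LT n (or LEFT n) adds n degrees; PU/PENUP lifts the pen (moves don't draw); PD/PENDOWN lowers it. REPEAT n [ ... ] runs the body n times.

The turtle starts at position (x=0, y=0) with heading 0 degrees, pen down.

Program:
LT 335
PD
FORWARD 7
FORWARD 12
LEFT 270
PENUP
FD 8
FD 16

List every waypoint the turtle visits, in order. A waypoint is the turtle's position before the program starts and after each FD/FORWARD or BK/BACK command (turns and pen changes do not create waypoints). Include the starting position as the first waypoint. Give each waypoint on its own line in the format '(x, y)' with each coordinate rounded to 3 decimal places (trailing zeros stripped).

Answer: (0, 0)
(6.344, -2.958)
(17.22, -8.03)
(13.839, -15.28)
(7.077, -29.781)

Derivation:
Executing turtle program step by step:
Start: pos=(0,0), heading=0, pen down
LT 335: heading 0 -> 335
PD: pen down
FD 7: (0,0) -> (6.344,-2.958) [heading=335, draw]
FD 12: (6.344,-2.958) -> (17.22,-8.03) [heading=335, draw]
LT 270: heading 335 -> 245
PU: pen up
FD 8: (17.22,-8.03) -> (13.839,-15.28) [heading=245, move]
FD 16: (13.839,-15.28) -> (7.077,-29.781) [heading=245, move]
Final: pos=(7.077,-29.781), heading=245, 2 segment(s) drawn
Waypoints (5 total):
(0, 0)
(6.344, -2.958)
(17.22, -8.03)
(13.839, -15.28)
(7.077, -29.781)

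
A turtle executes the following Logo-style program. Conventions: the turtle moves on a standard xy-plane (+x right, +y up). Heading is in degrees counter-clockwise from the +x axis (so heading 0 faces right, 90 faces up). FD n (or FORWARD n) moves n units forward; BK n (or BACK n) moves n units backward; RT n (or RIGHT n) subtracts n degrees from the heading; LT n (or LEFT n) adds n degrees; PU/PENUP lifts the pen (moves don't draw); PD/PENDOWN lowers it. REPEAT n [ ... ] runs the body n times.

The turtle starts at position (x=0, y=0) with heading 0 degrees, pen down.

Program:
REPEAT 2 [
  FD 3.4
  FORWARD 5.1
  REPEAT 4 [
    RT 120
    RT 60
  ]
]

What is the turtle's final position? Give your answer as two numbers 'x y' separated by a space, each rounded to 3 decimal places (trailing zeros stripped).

Executing turtle program step by step:
Start: pos=(0,0), heading=0, pen down
REPEAT 2 [
  -- iteration 1/2 --
  FD 3.4: (0,0) -> (3.4,0) [heading=0, draw]
  FD 5.1: (3.4,0) -> (8.5,0) [heading=0, draw]
  REPEAT 4 [
    -- iteration 1/4 --
    RT 120: heading 0 -> 240
    RT 60: heading 240 -> 180
    -- iteration 2/4 --
    RT 120: heading 180 -> 60
    RT 60: heading 60 -> 0
    -- iteration 3/4 --
    RT 120: heading 0 -> 240
    RT 60: heading 240 -> 180
    -- iteration 4/4 --
    RT 120: heading 180 -> 60
    RT 60: heading 60 -> 0
  ]
  -- iteration 2/2 --
  FD 3.4: (8.5,0) -> (11.9,0) [heading=0, draw]
  FD 5.1: (11.9,0) -> (17,0) [heading=0, draw]
  REPEAT 4 [
    -- iteration 1/4 --
    RT 120: heading 0 -> 240
    RT 60: heading 240 -> 180
    -- iteration 2/4 --
    RT 120: heading 180 -> 60
    RT 60: heading 60 -> 0
    -- iteration 3/4 --
    RT 120: heading 0 -> 240
    RT 60: heading 240 -> 180
    -- iteration 4/4 --
    RT 120: heading 180 -> 60
    RT 60: heading 60 -> 0
  ]
]
Final: pos=(17,0), heading=0, 4 segment(s) drawn

Answer: 17 0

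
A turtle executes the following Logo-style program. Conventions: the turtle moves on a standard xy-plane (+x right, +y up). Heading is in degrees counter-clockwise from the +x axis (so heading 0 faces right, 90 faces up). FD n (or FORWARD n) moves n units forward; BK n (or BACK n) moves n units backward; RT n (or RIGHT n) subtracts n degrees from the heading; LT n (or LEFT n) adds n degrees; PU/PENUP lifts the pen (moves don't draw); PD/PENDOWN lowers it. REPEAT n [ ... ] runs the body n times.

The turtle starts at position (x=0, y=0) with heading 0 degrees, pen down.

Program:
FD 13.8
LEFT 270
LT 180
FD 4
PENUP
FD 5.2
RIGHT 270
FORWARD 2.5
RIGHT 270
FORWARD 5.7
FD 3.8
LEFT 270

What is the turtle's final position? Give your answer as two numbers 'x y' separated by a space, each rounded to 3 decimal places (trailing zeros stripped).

Answer: 11.3 -0.3

Derivation:
Executing turtle program step by step:
Start: pos=(0,0), heading=0, pen down
FD 13.8: (0,0) -> (13.8,0) [heading=0, draw]
LT 270: heading 0 -> 270
LT 180: heading 270 -> 90
FD 4: (13.8,0) -> (13.8,4) [heading=90, draw]
PU: pen up
FD 5.2: (13.8,4) -> (13.8,9.2) [heading=90, move]
RT 270: heading 90 -> 180
FD 2.5: (13.8,9.2) -> (11.3,9.2) [heading=180, move]
RT 270: heading 180 -> 270
FD 5.7: (11.3,9.2) -> (11.3,3.5) [heading=270, move]
FD 3.8: (11.3,3.5) -> (11.3,-0.3) [heading=270, move]
LT 270: heading 270 -> 180
Final: pos=(11.3,-0.3), heading=180, 2 segment(s) drawn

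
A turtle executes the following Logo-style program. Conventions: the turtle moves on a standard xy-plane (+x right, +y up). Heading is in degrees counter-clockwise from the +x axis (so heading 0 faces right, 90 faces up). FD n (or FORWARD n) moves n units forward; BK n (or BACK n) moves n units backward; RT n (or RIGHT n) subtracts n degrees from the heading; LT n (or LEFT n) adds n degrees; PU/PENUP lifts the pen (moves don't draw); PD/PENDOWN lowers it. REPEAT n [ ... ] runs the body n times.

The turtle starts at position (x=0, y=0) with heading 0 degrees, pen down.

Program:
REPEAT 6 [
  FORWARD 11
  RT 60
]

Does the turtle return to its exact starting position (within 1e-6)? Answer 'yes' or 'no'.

Answer: yes

Derivation:
Executing turtle program step by step:
Start: pos=(0,0), heading=0, pen down
REPEAT 6 [
  -- iteration 1/6 --
  FD 11: (0,0) -> (11,0) [heading=0, draw]
  RT 60: heading 0 -> 300
  -- iteration 2/6 --
  FD 11: (11,0) -> (16.5,-9.526) [heading=300, draw]
  RT 60: heading 300 -> 240
  -- iteration 3/6 --
  FD 11: (16.5,-9.526) -> (11,-19.053) [heading=240, draw]
  RT 60: heading 240 -> 180
  -- iteration 4/6 --
  FD 11: (11,-19.053) -> (0,-19.053) [heading=180, draw]
  RT 60: heading 180 -> 120
  -- iteration 5/6 --
  FD 11: (0,-19.053) -> (-5.5,-9.526) [heading=120, draw]
  RT 60: heading 120 -> 60
  -- iteration 6/6 --
  FD 11: (-5.5,-9.526) -> (0,0) [heading=60, draw]
  RT 60: heading 60 -> 0
]
Final: pos=(0,0), heading=0, 6 segment(s) drawn

Start position: (0, 0)
Final position: (0, 0)
Distance = 0; < 1e-6 -> CLOSED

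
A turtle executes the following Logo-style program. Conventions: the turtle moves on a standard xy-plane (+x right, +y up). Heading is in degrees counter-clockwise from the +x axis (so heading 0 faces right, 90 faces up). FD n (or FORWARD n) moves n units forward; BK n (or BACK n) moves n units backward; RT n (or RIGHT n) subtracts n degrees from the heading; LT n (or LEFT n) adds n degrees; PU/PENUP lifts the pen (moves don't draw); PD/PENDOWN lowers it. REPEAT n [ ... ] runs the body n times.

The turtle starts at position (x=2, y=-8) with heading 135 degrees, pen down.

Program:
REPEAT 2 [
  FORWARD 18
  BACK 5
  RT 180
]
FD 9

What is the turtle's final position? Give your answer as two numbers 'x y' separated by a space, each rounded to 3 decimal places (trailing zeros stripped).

Executing turtle program step by step:
Start: pos=(2,-8), heading=135, pen down
REPEAT 2 [
  -- iteration 1/2 --
  FD 18: (2,-8) -> (-10.728,4.728) [heading=135, draw]
  BK 5: (-10.728,4.728) -> (-7.192,1.192) [heading=135, draw]
  RT 180: heading 135 -> 315
  -- iteration 2/2 --
  FD 18: (-7.192,1.192) -> (5.536,-11.536) [heading=315, draw]
  BK 5: (5.536,-11.536) -> (2,-8) [heading=315, draw]
  RT 180: heading 315 -> 135
]
FD 9: (2,-8) -> (-4.364,-1.636) [heading=135, draw]
Final: pos=(-4.364,-1.636), heading=135, 5 segment(s) drawn

Answer: -4.364 -1.636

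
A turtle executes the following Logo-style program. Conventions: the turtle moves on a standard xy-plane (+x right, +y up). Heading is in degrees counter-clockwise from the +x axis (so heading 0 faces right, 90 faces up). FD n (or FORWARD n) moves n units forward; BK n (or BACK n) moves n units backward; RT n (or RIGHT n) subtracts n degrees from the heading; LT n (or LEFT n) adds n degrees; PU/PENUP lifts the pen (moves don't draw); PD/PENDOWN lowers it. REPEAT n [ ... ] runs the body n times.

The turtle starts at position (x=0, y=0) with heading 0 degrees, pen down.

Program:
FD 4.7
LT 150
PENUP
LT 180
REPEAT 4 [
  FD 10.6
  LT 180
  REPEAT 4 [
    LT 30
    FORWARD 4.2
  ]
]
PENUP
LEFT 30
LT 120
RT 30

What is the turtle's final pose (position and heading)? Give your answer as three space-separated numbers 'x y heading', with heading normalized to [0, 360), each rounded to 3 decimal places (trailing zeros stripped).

Answer: -21.692 1.312 210

Derivation:
Executing turtle program step by step:
Start: pos=(0,0), heading=0, pen down
FD 4.7: (0,0) -> (4.7,0) [heading=0, draw]
LT 150: heading 0 -> 150
PU: pen up
LT 180: heading 150 -> 330
REPEAT 4 [
  -- iteration 1/4 --
  FD 10.6: (4.7,0) -> (13.88,-5.3) [heading=330, move]
  LT 180: heading 330 -> 150
  REPEAT 4 [
    -- iteration 1/4 --
    LT 30: heading 150 -> 180
    FD 4.2: (13.88,-5.3) -> (9.68,-5.3) [heading=180, move]
    -- iteration 2/4 --
    LT 30: heading 180 -> 210
    FD 4.2: (9.68,-5.3) -> (6.043,-7.4) [heading=210, move]
    -- iteration 3/4 --
    LT 30: heading 210 -> 240
    FD 4.2: (6.043,-7.4) -> (3.943,-11.037) [heading=240, move]
    -- iteration 4/4 --
    LT 30: heading 240 -> 270
    FD 4.2: (3.943,-11.037) -> (3.943,-15.237) [heading=270, move]
  ]
  -- iteration 2/4 --
  FD 10.6: (3.943,-15.237) -> (3.943,-25.837) [heading=270, move]
  LT 180: heading 270 -> 90
  REPEAT 4 [
    -- iteration 1/4 --
    LT 30: heading 90 -> 120
    FD 4.2: (3.943,-25.837) -> (1.843,-22.2) [heading=120, move]
    -- iteration 2/4 --
    LT 30: heading 120 -> 150
    FD 4.2: (1.843,-22.2) -> (-1.795,-20.1) [heading=150, move]
    -- iteration 3/4 --
    LT 30: heading 150 -> 180
    FD 4.2: (-1.795,-20.1) -> (-5.995,-20.1) [heading=180, move]
    -- iteration 4/4 --
    LT 30: heading 180 -> 210
    FD 4.2: (-5.995,-20.1) -> (-9.632,-22.2) [heading=210, move]
  ]
  -- iteration 3/4 --
  FD 10.6: (-9.632,-22.2) -> (-18.812,-27.5) [heading=210, move]
  LT 180: heading 210 -> 30
  REPEAT 4 [
    -- iteration 1/4 --
    LT 30: heading 30 -> 60
    FD 4.2: (-18.812,-27.5) -> (-16.712,-23.863) [heading=60, move]
    -- iteration 2/4 --
    LT 30: heading 60 -> 90
    FD 4.2: (-16.712,-23.863) -> (-16.712,-19.663) [heading=90, move]
    -- iteration 3/4 --
    LT 30: heading 90 -> 120
    FD 4.2: (-16.712,-19.663) -> (-18.812,-16.025) [heading=120, move]
    -- iteration 4/4 --
    LT 30: heading 120 -> 150
    FD 4.2: (-18.812,-16.025) -> (-22.449,-13.925) [heading=150, move]
  ]
  -- iteration 4/4 --
  FD 10.6: (-22.449,-13.925) -> (-31.629,-8.625) [heading=150, move]
  LT 180: heading 150 -> 330
  REPEAT 4 [
    -- iteration 1/4 --
    LT 30: heading 330 -> 0
    FD 4.2: (-31.629,-8.625) -> (-27.429,-8.625) [heading=0, move]
    -- iteration 2/4 --
    LT 30: heading 0 -> 30
    FD 4.2: (-27.429,-8.625) -> (-23.792,-6.525) [heading=30, move]
    -- iteration 3/4 --
    LT 30: heading 30 -> 60
    FD 4.2: (-23.792,-6.525) -> (-21.692,-2.888) [heading=60, move]
    -- iteration 4/4 --
    LT 30: heading 60 -> 90
    FD 4.2: (-21.692,-2.888) -> (-21.692,1.312) [heading=90, move]
  ]
]
PU: pen up
LT 30: heading 90 -> 120
LT 120: heading 120 -> 240
RT 30: heading 240 -> 210
Final: pos=(-21.692,1.312), heading=210, 1 segment(s) drawn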